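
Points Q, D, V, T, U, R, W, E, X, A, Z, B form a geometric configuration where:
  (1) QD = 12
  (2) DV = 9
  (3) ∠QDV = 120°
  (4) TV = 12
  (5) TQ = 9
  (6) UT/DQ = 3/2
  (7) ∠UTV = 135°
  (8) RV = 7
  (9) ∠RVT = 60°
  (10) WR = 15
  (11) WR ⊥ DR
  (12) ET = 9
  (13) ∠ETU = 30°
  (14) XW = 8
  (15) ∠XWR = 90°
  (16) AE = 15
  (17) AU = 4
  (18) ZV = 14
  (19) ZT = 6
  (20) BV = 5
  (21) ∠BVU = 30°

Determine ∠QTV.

Step 1: By the law of cosines on triangle QDV: QV² = 12² + 9² − 2·12·9·cos(120°) = 333, so QV = 3·√37.
Step 2: By the inverse law of cosines on triangle QTV: cos(∠QTV) = (9² + 12² − (3·√37)²) / (2·9·12) = -108/216 = -0.5, so ∠QTV = 120°.

Therefore, the measure of angle ∠QTV = 120°.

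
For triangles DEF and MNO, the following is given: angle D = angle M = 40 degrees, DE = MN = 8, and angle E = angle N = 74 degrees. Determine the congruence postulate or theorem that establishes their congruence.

The given information matches ASA: Two pairs of corresponding angles and the included side are equal (Angle-Side-Angle).

ASA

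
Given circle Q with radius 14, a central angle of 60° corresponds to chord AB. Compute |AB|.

Drop a perpendicular from the center to the chord, bisecting both the chord and the central angle.
Each half-chord = r sin(θ/2) = 14 sin(30°).
The full chord = 2 × 14 × sin(30°) = 14.

14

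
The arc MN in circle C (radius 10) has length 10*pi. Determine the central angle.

θ = 360 × 10*pi / (2π × 10) = 180° (rearranging arc length formula).

180°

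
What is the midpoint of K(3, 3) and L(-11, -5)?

The midpoint is the point halfway along the segment.
Move half the horizontal distance: 3 + (-11 - 3)/2 = 3 + -14/2 = -4
Move half the vertical distance: 3 + (-5 - 3)/2 = 3 + -8/2 = -1
Midpoint = (-4, -1)

(-4, -1)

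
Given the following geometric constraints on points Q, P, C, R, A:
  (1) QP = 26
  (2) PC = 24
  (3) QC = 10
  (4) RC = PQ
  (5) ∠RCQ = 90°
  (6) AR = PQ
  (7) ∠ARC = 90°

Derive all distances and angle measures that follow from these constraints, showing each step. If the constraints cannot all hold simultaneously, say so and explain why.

The constraints are consistent.

From the given relations:
  RC = PQ = 26
  AR = PQ = 26

Step 1: From QC = 10, CR = 26, and ∠QCR = 90°, by the law of cosines:
  QR² = QC² + CR² - 2·QC·CR·cos(90°) = 100 + 676 - 0 = 776
  QR = 2·√194

Step 2: From CR = 26, RA = 26, and ∠CRA = 90°, by the law of cosines:
  CA² = CR² + RA² - 2·CR·RA·cos(90°) = 676 + 676 - 0 = 1352
  CA ≈ 36.77

Step 3: From QC = 10, QP = 26, CP = 24, by the inverse law of cosines:
  cos(∠CQP) = (QC² + QP² - CP²) / (2·QC·QP)
  ∠CQP = 67.38°

Step 4: From PC = 24, PQ = 26, CQ = 10, by the inverse law of cosines:
  cos(∠CPQ) = (PC² + PQ² - CQ²) / (2·PC·PQ)
  ∠CPQ = 22.62°

Step 5: From CP = 24, CQ = 10, PQ = 26, by the inverse law of cosines:
  cos(∠PCQ) = (CP² + CQ² - PQ²) / (2·CP·CQ)
  ∠PCQ = 90°

Step 6: From QC = 10, QR = 2·√194, CR = 26, by the inverse law of cosines:
  cos(∠CQR) = (QC² + QR² - CR²) / (2·QC·QR)
  ∠CQR = 68.96°

Step 7: From CA = 36.77, CR = 26, AR = 26, by the inverse law of cosines:
  cos(∠ACR) = (CA² + CR² - AR²) / (2·CA·CR)
  ∠ACR = 45°

Step 8: From RC = 26, RQ = 2·√194, CQ = 10, by the inverse law of cosines:
  cos(∠CRQ) = (RC² + RQ² - CQ²) / (2·RC·RQ)
  ∠CRQ = 21.04°

Step 9: From AC = 36.77, AR = 26, CR = 26, by the inverse law of cosines:
  cos(∠CAR) = (AC² + AR² - CR²) / (2·AC·AR)
  ∠CAR = 45°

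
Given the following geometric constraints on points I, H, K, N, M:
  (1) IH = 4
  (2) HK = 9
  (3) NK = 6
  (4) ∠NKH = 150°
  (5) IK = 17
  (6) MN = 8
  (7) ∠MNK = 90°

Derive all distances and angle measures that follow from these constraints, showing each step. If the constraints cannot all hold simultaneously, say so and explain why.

These constraints are not satisfiable: by the triangle inequality in triangle HIK, (1) IH = 4 and (2) HK = 9 force IK ≤ 4 + 9 = 13, but (5) says IK = 17. No planar figure meets all of them, so nothing further can be derived.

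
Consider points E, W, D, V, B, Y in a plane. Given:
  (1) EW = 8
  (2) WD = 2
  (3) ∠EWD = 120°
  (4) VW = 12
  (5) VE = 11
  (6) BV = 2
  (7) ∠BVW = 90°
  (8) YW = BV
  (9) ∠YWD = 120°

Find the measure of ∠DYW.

From the given relations: YW = BV = 2.
Step 1: By the law of cosines on triangle YWD: YD² = 2² + 2² − 2·2·2·cos(120°) = 12, so YD = 2·√3.
Step 2: By the inverse law of cosines on triangle DYW: cos(∠DYW) = ((2·√3)² + 2² − 2²) / (2·2·√3·2) = 12/13.86 = 0.866, so ∠DYW = 30°.

Therefore, the measure of angle ∠DYW = 30°.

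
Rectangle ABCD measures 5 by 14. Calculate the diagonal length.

d = sqrt(5^2 + 14^2) = sqrt(221)

sqrt(221)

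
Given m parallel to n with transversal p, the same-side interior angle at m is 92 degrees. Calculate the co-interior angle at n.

Co-interior angles sum to 180: 180 - 92 = 88 degrees.

88 degrees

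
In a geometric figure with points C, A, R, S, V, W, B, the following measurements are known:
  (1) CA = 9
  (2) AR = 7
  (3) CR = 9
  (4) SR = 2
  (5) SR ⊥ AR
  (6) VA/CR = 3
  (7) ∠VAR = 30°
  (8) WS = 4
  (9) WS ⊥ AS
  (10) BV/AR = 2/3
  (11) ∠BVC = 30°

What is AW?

Step 1: By the law of cosines on triangle SRA: SA² = 2² + 7² − 2·2·7·cos(90°) = 53, so SA = √53.
Step 2: By the law of cosines on triangle ASW: AW² = √53² + 4² − 2·√53·4·cos(90°) = 69, so AW = √69.

Therefore, the length of AW = √69.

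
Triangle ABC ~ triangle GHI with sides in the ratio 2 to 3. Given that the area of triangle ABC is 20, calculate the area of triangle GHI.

Area ratio = (2/3)^2 = 4/9. Area of GHI = 20 * 9/4 = 45.

45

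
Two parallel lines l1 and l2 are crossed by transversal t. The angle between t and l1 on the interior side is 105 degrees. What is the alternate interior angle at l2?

Alternate interior angles are equal: 105 degrees.

105 degrees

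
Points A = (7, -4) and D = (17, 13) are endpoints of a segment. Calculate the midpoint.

The midpoint is the average of the coordinates:
x: (7 + 17)/2 = 12
y: (-4 + 13)/2 = 9/2
Midpoint = (12, 9/2)

(12, 9/2)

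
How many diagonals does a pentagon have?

Total line segments between 5 vertices = C(5,2) = 10.
Subtract the 5 sides: 10 - 5 = 5 diagonals.

5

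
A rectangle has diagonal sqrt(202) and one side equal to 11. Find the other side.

b = sqrt(d^2 - a^2) = sqrt(202 - 121) = sqrt(81) = 9

9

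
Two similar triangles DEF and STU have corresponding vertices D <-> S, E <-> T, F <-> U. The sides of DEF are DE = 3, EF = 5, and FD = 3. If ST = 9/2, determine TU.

Since the triangles are similar, the ratio of corresponding sides is constant.
Scale factor k = ST / DE = 9/2 / 3 = 3/2
TU = k * EF = 3/2 * 5 = 15/2

15/2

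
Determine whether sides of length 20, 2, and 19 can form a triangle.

Sort the sides: 2, 19, 20.
It suffices to check that the sum of the two smallest exceeds the largest:
2 + 19 = 21 > 20. ✓
Yes, a valid triangle can be formed.

Yes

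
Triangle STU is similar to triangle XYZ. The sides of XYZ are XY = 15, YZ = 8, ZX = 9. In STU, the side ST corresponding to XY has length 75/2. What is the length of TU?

Similar triangles have proportional sides. Setting up the proportion:
ST / XY = TU / YZ
75/2 / 15 = TU / 8
TU = 8 * 75/2 / 15 = 20.

20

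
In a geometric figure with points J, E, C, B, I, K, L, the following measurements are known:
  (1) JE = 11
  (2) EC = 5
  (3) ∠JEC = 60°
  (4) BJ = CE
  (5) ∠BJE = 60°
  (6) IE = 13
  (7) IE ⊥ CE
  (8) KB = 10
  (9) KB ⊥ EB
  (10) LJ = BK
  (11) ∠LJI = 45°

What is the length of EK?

From the given relations: BJ = CE = 5.
Step 1: By the law of cosines on triangle BJE: BE² = 5² + 11² − 2·5·11·cos(60°) = 91, so BE = √91.
Step 2: By the law of cosines on triangle EBK: EK² = √91² + 10² − 2·√91·10·cos(90°) = 191, so EK = √191.

Therefore, the length of EK = √191.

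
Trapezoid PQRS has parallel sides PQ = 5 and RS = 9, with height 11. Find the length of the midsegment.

midsegment = (5 + 9) / 2 = 14 / 2 = 7

7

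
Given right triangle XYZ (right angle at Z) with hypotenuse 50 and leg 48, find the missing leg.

Rearranging the Pythagorean theorem to solve for the unknown leg:
leg^2 = hypotenuse^2 - known_leg^2 = 2500 - 2304 = 196
leg = sqrt(196) = 14.

14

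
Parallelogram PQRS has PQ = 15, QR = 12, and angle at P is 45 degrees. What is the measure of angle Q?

Opposite sides of a parallelogram are parallel, so consecutive angles form co-interior angles on a transversal.
Co-interior angles sum to 180°, giving angle Q = 180 - 45 = 135 degrees.

135 degrees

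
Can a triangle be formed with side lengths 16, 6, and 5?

The longest side is 16. The other two sides sum to 5 + 6 = 11.
Since 11 ≤ 16, the two shorter sides cannot reach around to close the triangle.

No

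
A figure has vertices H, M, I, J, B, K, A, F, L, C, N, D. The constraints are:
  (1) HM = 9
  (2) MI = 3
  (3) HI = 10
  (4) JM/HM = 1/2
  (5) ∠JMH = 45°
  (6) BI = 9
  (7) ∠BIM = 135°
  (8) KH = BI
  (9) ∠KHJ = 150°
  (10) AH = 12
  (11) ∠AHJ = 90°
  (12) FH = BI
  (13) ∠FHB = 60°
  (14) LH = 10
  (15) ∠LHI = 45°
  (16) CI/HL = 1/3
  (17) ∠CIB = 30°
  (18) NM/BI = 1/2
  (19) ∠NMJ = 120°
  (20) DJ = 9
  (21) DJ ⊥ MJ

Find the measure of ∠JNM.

From the given relations: NM = 1/2·BI = 1/2·9 ≈ 4.5; JM = 1/2·HM = 1/2·9 ≈ 4.5.
Step 1: By the law of cosines on triangle NMJ: NJ² = 4.5² + 4.5² − 2·4.5·4.5·cos(120°) = 60.75, so NJ = 9/2·√3.
Step 2: By the inverse law of cosines on triangle JNM: cos(∠JNM) = ((9/2·√3)² + 4.5² − 4.5²) / (2·9/2·√3·4.5) = 60.75/70.15 = 0.866, so ∠JNM = 30°.

Therefore, the measure of angle ∠JNM = 30°.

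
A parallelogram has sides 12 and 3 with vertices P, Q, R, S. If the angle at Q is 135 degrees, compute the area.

Area = 12 * 3 * sin(135°) = 36 * sqrt(2)/2 = 18*sqrt(2)

18*sqrt(2)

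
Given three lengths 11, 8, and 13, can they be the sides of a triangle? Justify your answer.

For three segments to close into a triangle, no single side can be as long as the other two combined.
The longest side is 13, and 8 + 11 = 19 > 13.
A triangle can be formed.

Yes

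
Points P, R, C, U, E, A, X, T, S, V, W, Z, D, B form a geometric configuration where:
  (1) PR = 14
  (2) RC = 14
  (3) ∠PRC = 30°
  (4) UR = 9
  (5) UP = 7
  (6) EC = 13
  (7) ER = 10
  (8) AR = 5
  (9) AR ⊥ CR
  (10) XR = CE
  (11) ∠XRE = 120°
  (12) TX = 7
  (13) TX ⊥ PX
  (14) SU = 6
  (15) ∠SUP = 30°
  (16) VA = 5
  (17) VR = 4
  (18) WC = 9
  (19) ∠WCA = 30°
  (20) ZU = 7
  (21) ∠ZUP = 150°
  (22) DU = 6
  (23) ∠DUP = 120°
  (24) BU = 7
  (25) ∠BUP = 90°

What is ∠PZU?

Step 1: By the law of cosines on triangle ZUP: ZP² = 7² + 7² − 2·7·7·cos(150°) = 182.87, so ZP ≈ 13.52.
Step 2: By the inverse law of cosines on triangle PZU: cos(∠PZU) = (13.52² + 7² − 7²) / (2·13.52·7) = 182.87/189.32 = 0.9659, so ∠PZU = 15°.

Therefore, the measure of angle ∠PZU = 15°.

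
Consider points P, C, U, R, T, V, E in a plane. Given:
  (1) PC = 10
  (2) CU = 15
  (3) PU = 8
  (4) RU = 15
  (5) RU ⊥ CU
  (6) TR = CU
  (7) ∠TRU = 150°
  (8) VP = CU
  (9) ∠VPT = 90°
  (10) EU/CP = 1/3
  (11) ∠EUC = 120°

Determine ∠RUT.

From the given relations: TR = CU = 15.
Step 1: By the law of cosines on triangle URT: UT² = 15² + 15² − 2·15·15·cos(150°) = 839.71, so UT ≈ 28.98.
Step 2: By the inverse law of cosines on triangle RUT: cos(∠RUT) = (15² + 28.98² − 15²) / (2·15·28.98) = 839.71/869.33 = 0.9659, so ∠RUT = 15°.

Therefore, the measure of angle ∠RUT = 15°.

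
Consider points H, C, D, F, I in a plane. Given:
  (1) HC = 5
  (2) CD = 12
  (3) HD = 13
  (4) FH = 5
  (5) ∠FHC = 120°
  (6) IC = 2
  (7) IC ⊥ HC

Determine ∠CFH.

Step 1: By the law of cosines on triangle FHC: FC² = 5² + 5² − 2·5·5·cos(120°) = 75, so FC = 5·√3.
Step 2: By the inverse law of cosines on triangle CFH: cos(∠CFH) = ((5·√3)² + 5² − 5²) / (2·5·√3·5) = 75/86.6 = 0.866, so ∠CFH = 30°.

Therefore, the measure of angle ∠CFH = 30°.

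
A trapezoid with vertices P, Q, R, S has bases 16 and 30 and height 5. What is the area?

A trapezoid's area equals the midsegment times the height.
The midsegment is (16 + 30) / 2 = 23.
Area = 23 * 5 = 115.

115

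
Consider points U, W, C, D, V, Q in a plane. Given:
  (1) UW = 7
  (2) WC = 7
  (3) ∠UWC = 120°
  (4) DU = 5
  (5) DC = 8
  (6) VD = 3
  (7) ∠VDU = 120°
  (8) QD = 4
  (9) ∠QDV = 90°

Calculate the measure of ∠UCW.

Step 1: By the law of cosines on triangle CWU: CU² = 7² + 7² − 2·7·7·cos(120°) = 147, so CU = 7·√3.
Step 2: By the inverse law of cosines on triangle UCW: cos(∠UCW) = ((7·√3)² + 7² − 7²) / (2·7·√3·7) = 147/169.74 = 0.866, so ∠UCW = 30°.

Therefore, the measure of angle ∠UCW = 30°.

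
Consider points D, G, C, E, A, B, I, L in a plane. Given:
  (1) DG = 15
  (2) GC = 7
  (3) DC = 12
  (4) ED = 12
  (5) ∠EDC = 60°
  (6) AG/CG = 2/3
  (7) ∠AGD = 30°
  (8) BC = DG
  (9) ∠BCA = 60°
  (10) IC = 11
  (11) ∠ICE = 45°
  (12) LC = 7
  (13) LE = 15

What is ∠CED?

Step 1: By the law of cosines on triangle EDC: EC² = 12² + 12² − 2·12·12·cos(60°) = 144, so EC = 12.
Step 2: By the inverse law of cosines on triangle CED: cos(∠CED) = (12² + 12² − 12²) / (2·12·12) = 144/288 = 0.5, so ∠CED = 60°.

Therefore, the measure of angle ∠CED = 60°.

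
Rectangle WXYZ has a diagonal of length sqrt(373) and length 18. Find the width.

b = sqrt(d^2 - a^2) = sqrt(373 - 324) = sqrt(49) = 7

7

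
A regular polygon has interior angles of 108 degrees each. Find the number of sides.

Each interior angle of a regular n-gon is (n - 2) * 180 / n.
Setting this equal to 108:
(n - 2) * 180 / n = 108
Each exterior angle = 180 - 108 = 72 degrees.
Since exterior angles sum to 360: n = 360 / 72 = 5.

5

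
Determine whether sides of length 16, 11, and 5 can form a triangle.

Check the triangle inequality: 11 + 5 = 16 ≤ 16.
Since the sum of two sides does not exceed the third, no triangle can be formed.

No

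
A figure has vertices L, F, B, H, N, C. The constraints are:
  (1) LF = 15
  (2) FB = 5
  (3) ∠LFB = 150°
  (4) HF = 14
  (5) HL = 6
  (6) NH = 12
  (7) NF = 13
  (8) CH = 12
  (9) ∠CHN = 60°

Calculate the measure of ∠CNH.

Step 1: By the law of cosines on triangle NHC: NC² = 12² + 12² − 2·12·12·cos(60°) = 144, so NC = 12.
Step 2: By the inverse law of cosines on triangle CNH: cos(∠CNH) = (12² + 12² − 12²) / (2·12·12) = 144/288 = 0.5, so ∠CNH = 60°.

Therefore, the measure of angle ∠CNH = 60°.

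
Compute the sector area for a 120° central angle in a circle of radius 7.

Sector area = πr² × θ/360
= π × 7² × 1/3
= π × 49 × 1/3
= 49*pi/3

49*pi/3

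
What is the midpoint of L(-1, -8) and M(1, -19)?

The midpoint is the average of the coordinates:
x: (-1 + 1)/2 = 0
y: (-8 + -19)/2 = -27/2
Midpoint = (0, -27/2)

(0, -27/2)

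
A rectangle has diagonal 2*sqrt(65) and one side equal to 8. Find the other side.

b = sqrt(d^2 - a^2) = sqrt(260 - 64) = sqrt(196) = 14

14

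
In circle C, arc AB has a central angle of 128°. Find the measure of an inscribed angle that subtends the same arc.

An inscribed angle intercepts an arc from a point on the circle, while the central angle intercepts the same arc from the center.
The inscribed angle is always half the central angle: 128° / 2 = 64°.

64°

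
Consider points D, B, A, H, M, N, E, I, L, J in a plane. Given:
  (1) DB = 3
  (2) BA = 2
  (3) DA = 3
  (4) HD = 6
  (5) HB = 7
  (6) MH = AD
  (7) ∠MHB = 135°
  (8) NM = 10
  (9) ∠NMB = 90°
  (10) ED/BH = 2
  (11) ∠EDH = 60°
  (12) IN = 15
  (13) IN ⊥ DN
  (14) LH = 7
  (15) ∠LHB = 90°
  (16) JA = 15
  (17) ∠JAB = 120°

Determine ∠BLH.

Step 1: By the law of cosines on triangle LHB: LB² = 7² + 7² − 2·7·7·cos(90°) = 98, so LB = 7·√2.
Step 2: By the inverse law of cosines on triangle BLH: cos(∠BLH) = ((7·√2)² + 7² − 7²) / (2·7·√2·7) = 98/138.59 = 0.7071, so ∠BLH = 45°.

Therefore, the measure of angle ∠BLH = 45°.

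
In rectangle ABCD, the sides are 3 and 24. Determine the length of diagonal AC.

A rectangle's diagonal splits it into two right triangles, with the diagonal as the hypotenuse.
By the Pythagorean theorem, d^2 = 3^2 + 24^2 = 585.
Therefore d = sqrt(585) = 3*sqrt(65).

3*sqrt(65)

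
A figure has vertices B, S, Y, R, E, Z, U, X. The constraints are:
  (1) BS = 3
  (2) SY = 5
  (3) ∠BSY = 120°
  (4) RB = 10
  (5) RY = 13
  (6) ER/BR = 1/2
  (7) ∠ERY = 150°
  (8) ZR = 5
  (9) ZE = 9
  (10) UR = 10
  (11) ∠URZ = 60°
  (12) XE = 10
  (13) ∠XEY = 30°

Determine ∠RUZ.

Step 1: By the law of cosines on triangle URZ: UZ² = 10² + 5² − 2·10·5·cos(60°) = 75, so UZ = 5·√3.
Step 2: By the inverse law of cosines on triangle RUZ: cos(∠RUZ) = (10² + (5·√3)² − 5²) / (2·10·5·√3) = 150/173.21 = 0.866, so ∠RUZ = 30°.

Therefore, the measure of angle ∠RUZ = 30°.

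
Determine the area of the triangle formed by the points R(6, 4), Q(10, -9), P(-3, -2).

The Shoelace formula computes the area from vertex coordinates by summing cross products.
For vertices (6,4), (10,-9), (-3,-2):
Signed sum = 6*-9 - 10*4 + 10*-2 - -3*-9 + -3*4 - 6*-2
= -94 + -47 + 0 = -141
Area = (1/2)|-141| = 141/2.

141/2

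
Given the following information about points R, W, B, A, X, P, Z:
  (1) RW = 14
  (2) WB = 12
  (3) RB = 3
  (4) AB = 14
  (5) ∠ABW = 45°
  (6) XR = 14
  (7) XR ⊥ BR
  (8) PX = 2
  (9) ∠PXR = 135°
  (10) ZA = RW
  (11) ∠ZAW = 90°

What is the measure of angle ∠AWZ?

From the given relations: ZA = RW = 14.
Step 1: By the law of cosines on triangle WBA: WA² = 12² + 14² − 2·12·14·cos(45°) = 102.41, so WA ≈ 10.12.
Step 2: By the law of cosines on triangle WAZ: WZ² = 10.12² + 14² − 2·10.12·14·cos(90°) = 298.41, so WZ ≈ 17.27.
Step 3: By the inverse law of cosines on triangle AWZ: cos(∠AWZ) = (10.12² + 17.27² − 14²) / (2·10.12·17.27) = 204.82/349.63 = 0.5858, so ∠AWZ = 54.14°.

Therefore, the measure of angle ∠AWZ = 54.14°.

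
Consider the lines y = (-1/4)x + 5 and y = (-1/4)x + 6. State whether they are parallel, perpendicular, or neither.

Slope of line 1: m1 = -1/4
Slope of line 2: m2 = -1/4
m1 = m2, so the lines are parallel.

Parallel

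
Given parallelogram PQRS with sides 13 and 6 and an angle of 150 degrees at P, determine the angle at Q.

Consecutive angles are supplementary: angle Q = 180 - 150 = 30 degrees.

30 degrees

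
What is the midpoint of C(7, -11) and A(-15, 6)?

M = ((x₁ + x₂)/2, (y₁ + y₂)/2)
= ((7 + -15)/2, (-11 + 6)/2)
= (-8/2, -5/2) = (-4, -5/2)

(-4, -5/2)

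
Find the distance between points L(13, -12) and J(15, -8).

d = sqrt((15 - 13)^2 + (-8 - -12)^2)
d = sqrt(2^2 + 4^2)
d = sqrt(4 + 16)
d = sqrt(20) = 2*sqrt(5)

2*sqrt(5)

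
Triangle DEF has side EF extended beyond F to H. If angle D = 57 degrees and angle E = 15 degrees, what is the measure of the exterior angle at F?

By the exterior angle theorem, an exterior angle of a triangle equals the sum of the two remote interior angles.
Exterior angle = angle D + angle E
Exterior angle = 57 + 15 = 72 degrees

72 degrees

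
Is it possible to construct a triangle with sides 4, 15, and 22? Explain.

No.
The triangle inequality is violated: 4 + 15 = 19 ≤ 22.
These lengths cannot form a triangle.

No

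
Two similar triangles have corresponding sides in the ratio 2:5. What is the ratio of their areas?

Area scales with the square of linear dimensions. If every length is multiplied by 2/5, then the area is multiplied by (2/5)^2 = 4/25.
The area ratio is 4:25.

4:25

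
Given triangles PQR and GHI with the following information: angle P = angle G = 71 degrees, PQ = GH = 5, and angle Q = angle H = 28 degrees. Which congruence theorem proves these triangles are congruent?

The given information matches ASA: Two pairs of corresponding angles and the included side are equal (Angle-Side-Angle).

ASA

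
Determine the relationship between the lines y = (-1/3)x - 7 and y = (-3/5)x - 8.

Slope of line 1: m1 = -1/3
Slope of line 2: m2 = -3/5
For parallel lines we need equal slopes: -1/3 != -3/5.
For perpendicular lines we need m1*m2 = -1: (-1/3)(-3/5) = 1/5 != -1.
Since neither condition holds, the lines are neither parallel nor perpendicular.

Neither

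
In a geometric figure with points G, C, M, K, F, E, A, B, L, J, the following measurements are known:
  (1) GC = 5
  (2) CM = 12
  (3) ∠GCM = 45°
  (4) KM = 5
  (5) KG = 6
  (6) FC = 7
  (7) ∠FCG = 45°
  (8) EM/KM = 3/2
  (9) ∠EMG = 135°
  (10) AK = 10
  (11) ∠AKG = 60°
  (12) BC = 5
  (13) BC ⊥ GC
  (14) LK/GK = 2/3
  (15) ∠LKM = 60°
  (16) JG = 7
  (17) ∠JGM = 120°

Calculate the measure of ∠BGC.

Step 1: By the law of cosines on triangle GCB: GB² = 5² + 5² − 2·5·5·cos(90°) = 50, so GB = 5·√2.
Step 2: By the inverse law of cosines on triangle BGC: cos(∠BGC) = ((5·√2)² + 5² − 5²) / (2·5·√2·5) = 50/70.71 = 0.7071, so ∠BGC = 45°.

Therefore, the measure of angle ∠BGC = 45°.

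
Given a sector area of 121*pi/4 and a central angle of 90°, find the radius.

r² = 360 × 121*pi/4 / (π × 90) = 121, so r = 11.

11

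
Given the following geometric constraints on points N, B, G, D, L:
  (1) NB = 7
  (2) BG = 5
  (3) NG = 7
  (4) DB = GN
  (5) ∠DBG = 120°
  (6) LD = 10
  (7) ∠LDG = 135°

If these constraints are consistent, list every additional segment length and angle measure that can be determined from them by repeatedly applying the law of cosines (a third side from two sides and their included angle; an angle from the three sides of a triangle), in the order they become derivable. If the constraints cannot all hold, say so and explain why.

The constraints are consistent. Derivable facts, in order:
After 1 step:
- GD = √109
- ∠BGN = 69.08°
- ∠BNG = 41.85°
- ∠GBN = 69.08°
After 2 steps:
- GL ≈ 18.89
- ∠BDG = 24.5°
- ∠BGD = 35.5°
After 3 steps:
- ∠DGL = 21.99°
- ∠DLG = 23.01°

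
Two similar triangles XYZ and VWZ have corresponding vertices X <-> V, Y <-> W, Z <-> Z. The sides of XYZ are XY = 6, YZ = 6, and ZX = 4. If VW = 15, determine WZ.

k = 15/6 = 5/2. WZ = 5/2 * 6 = 15.

15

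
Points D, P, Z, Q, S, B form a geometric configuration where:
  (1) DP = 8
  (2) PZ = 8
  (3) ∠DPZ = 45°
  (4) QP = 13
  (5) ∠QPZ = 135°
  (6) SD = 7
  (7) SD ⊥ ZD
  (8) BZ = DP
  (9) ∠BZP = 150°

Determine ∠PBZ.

From the given relations: BZ = DP = 8.
Step 1: By the law of cosines on triangle BZP: BP² = 8² + 8² − 2·8·8·cos(150°) = 238.85, so BP ≈ 15.45.
Step 2: By the inverse law of cosines on triangle PBZ: cos(∠PBZ) = (15.45² + 8² − 8²) / (2·15.45·8) = 238.85/247.28 = 0.9659, so ∠PBZ = 15°.

Therefore, the measure of angle ∠PBZ = 15°.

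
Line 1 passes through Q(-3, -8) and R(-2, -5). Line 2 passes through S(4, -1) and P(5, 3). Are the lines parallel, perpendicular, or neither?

Slope of line 1: m1 = (-5 - -8)/(-2 - -3) = 3/1 = 3
Slope of line 2: m2 = (3 - -1)/(5 - 4) = 4/1 = 4
m1 != m2 (3 != 4), so not parallel.
m1 * m2 = (3) * (4) = 12 != -1, so not perpendicular.
The lines are neither parallel nor perpendicular.

Neither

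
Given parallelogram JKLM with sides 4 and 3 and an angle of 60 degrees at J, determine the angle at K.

Opposite sides of a parallelogram are parallel, so consecutive angles form co-interior angles on a transversal.
Co-interior angles sum to 180°, giving angle K = 180 - 60 = 120 degrees.

120 degrees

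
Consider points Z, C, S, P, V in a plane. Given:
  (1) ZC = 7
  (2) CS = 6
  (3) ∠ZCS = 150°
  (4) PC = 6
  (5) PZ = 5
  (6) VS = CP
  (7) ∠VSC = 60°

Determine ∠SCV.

From the given relations: VS = CP = 6.
Step 1: By the law of cosines on triangle CSV: CV² = 6² + 6² − 2·6·6·cos(60°) = 36, so CV = 6.
Step 2: By the inverse law of cosines on triangle SCV: cos(∠SCV) = (6² + 6² − 6²) / (2·6·6) = 36/72 = 0.5, so ∠SCV = 60°.

Therefore, the measure of angle ∠SCV = 60°.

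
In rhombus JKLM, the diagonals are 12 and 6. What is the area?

The diagonals of a rhombus divide it into four right triangles.
Each triangle has legs 12/ 2 = 6 and 6/2 = 3, so each has area (1/2)*6*3 = 9.
Four such triangles give total area = (d1 * d2) / 2 = 36.

36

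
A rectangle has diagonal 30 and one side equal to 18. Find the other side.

The diagonal of a rectangle forms a right triangle with the two sides.
Rearranging the Pythagorean theorem: missing side = sqrt(d^2 - known^2).
= sqrt(900 - 324) = sqrt(576) = 24.

24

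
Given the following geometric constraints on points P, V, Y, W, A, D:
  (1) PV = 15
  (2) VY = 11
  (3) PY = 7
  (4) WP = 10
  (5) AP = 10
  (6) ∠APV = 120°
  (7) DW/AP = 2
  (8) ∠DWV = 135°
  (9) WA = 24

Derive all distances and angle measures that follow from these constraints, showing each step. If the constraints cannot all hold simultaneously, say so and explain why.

These constraints are not satisfiable: by the triangle inequality in triangle PWA, (4) WP = 10 and (5) AP = 10 force WA ≤ 10 + 10 = 20, but (9) says WA = 24. No planar figure meets all of them, so nothing further can be derived.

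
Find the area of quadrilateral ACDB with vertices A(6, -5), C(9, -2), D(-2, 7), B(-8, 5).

Using the Shoelace formula for a quadrilateral (vertices in order):
Area = (1/2)|sum of (x_i * y_(i+1) - x_(i+1) * y_i)|
Terms: (6*-2 - 9*-5) = 33, (9*7 - -2*-2) = 59, (-2*5 - -8*7) = 46, (-8*-5 - 6*5) = 10
Sum = 148
Area = (1/2)(148) = 74

74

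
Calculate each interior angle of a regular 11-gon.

Each interior angle of a regular n-gon is (n - 2) * 180 / n.
For n = 11: (11 - 2) * 180 / 11 = 1620/11 = 1620/11 degrees.

1620/11 degrees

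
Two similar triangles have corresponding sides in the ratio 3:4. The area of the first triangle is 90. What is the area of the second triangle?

Area ratio = (3/4)^2 = 9/16. Area of the second triangle = 90 * 16/9 = 160.

160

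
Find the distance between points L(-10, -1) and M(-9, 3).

d = sqrt((-9 - -10)^2 + (3 - -1)^2)
d = sqrt(1^2 + 4^2)
d = sqrt(1 + 16)
d = sqrt(17)

sqrt(17)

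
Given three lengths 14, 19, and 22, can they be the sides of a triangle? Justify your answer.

Yes.
The triangle inequality requires that the sum of any two sides exceeds the third.
Here 14 + 19 = 33 > 22, so the condition is met.

Yes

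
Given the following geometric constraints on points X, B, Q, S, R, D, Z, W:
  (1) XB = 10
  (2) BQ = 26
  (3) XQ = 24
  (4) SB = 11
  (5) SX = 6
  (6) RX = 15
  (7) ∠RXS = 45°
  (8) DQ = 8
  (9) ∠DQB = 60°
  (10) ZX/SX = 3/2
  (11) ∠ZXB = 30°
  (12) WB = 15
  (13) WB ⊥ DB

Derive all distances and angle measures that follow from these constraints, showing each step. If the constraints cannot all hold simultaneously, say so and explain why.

The constraints are consistent.

From the given relations:
  ZX = 3/2·SX = 3/2·6 = 9

Step 1: From BQ = 26, QD = 8, and ∠BQD = 60°, by the law of cosines:
  BD² = BQ² + QD² - 2·BQ·QD·cos(60°) = 676 + 64 - 208 = 532
  BD = 2·√133

Step 2: From BX = 10, XZ = 9, and ∠BXZ = 30°, by the law of cosines:
  BZ² = BX² + XZ² - 2·BX·XZ·cos(30°) = 100 + 81 - 155.9 = 25.12
  BZ ≈ 5.01

Step 3: From SX = 6, XR = 15, and ∠SXR = 45°, by the law of cosines:
  SR² = SX² + XR² - 2·SX·XR·cos(45°) = 36 + 225 - 127.3 = 133.7
  SR ≈ 11.56

Step 4: From XB = 10, XQ = 24, BQ = 26, by the inverse law of cosines:
  cos(∠BXQ) = (XB² + XQ² - BQ²) / (2·XB·XQ)
  ∠BXQ = 90°

Step 5: From XB = 10, XS = 6, BS = 11, by the inverse law of cosines:
  cos(∠BXS) = (XB² + XS² - BS²) / (2·XB·XS)
  ∠BXS = 82.82°

Step 6: From BQ = 26, BX = 10, QX = 24, by the inverse law of cosines:
  cos(∠QBX) = (BQ² + BX² - QX²) / (2·BQ·BX)
  ∠QBX = 67.38°

Step 7: From BS = 11, BX = 10, SX = 6, by the inverse law of cosines:
  cos(∠SBX) = (BS² + BX² - SX²) / (2·BS·BX)
  ∠SBX = 32.76°

Step 8: From QB = 26, QX = 24, BX = 10, by the inverse law of cosines:
  cos(∠BQX) = (QB² + QX² - BX²) / (2·QB·QX)
  ∠BQX = 22.62°

Step 9: From SB = 11, SX = 6, BX = 10, by the inverse law of cosines:
  cos(∠BSX) = (SB² + SX² - BX²) / (2·SB·SX)
  ∠BSX = 64.42°

Step 10: From DB = 2·√133, BW = 15, and ∠DBW = 90°, by the law of cosines:
  DW² = DB² + BW² - 2·DB·BW·cos(90°) = 532 + 225 - 0 = 757
  DW ≈ 27.51

Step 11: From BD = 2·√133, BQ = 26, DQ = 8, by the inverse law of cosines:
  cos(∠DBQ) = (BD² + BQ² - DQ²) / (2·BD·BQ)
  ∠DBQ = 17.48°

Step 12: From BX = 10, BZ = 5.01, XZ = 9, by the inverse law of cosines:
  cos(∠XBZ) = (BX² + BZ² - XZ²) / (2·BX·BZ)
  ∠XBZ = 63.89°

Step 13: From SR = 11.56, SX = 6, RX = 15, by the inverse law of cosines:
  cos(∠RSX) = (SR² + SX² - RX²) / (2·SR·SX)
  ∠RSX = 113.48°

Step 14: From RS = 11.56, RX = 15, SX = 6, by the inverse law of cosines:
  cos(∠SRX) = (RS² + RX² - SX²) / (2·RS·RX)
  ∠SRX = 21.52°

Step 15: From DB = 2·√133, DQ = 8, BQ = 26, by the inverse law of cosines:
  cos(∠BDQ) = (DB² + DQ² - BQ²) / (2·DB·DQ)
  ∠BDQ = 102.52°

Step 16: From ZB = 5.01, ZX = 9, BX = 10, by the inverse law of cosines:
  cos(∠BZX) = (ZB² + ZX² - BX²) / (2·ZB·ZX)
  ∠BZX = 86.11°

Step 17: From DB = 2·√133, DW = 27.51, BW = 15, by the inverse law of cosines:
  cos(∠BDW) = (DB² + DW² - BW²) / (2·DB·DW)
  ∠BDW = 33.04°

Step 18: From WB = 15, WD = 27.51, BD = 2·√133, by the inverse law of cosines:
  cos(∠BWD) = (WB² + WD² - BD²) / (2·WB·WD)
  ∠BWD = 56.96°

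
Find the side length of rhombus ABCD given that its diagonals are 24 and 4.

The diagonals of a rhombus bisect each other at right angles.
Half-diagonals: 24/2 = 12 and 4/2 = 2
side = sqrt(12^2 + 2^2)
side = sqrt(144 + 4)
side = sqrt(148) = 2*sqrt(37)

2*sqrt(37)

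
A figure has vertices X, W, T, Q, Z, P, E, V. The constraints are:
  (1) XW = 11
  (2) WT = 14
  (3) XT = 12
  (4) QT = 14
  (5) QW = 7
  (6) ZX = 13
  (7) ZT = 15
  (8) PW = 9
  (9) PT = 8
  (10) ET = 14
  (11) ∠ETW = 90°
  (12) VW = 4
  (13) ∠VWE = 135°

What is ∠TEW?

Step 1: By the law of cosines on triangle ETW: EW² = 14² + 14² − 2·14·14·cos(90°) = 392, so EW = 14·√2.
Step 2: By the inverse law of cosines on triangle TEW: cos(∠TEW) = (14² + (14·√2)² − 14²) / (2·14·14·√2) = 392/554.37 = 0.7071, so ∠TEW = 45°.

Therefore, the measure of angle ∠TEW = 45°.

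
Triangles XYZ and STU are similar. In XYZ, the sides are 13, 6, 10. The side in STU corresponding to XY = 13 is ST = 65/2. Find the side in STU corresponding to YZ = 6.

k = 65/2/13 = 5/2. TU = 5/2 * 6 = 15.

15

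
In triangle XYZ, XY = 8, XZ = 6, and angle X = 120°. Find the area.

Area = (1/2) * XY * XZ * sin(X)
Area = (1/2) * 8 * 6 * sin(120°)
Area = (1/2) * 8 * 6 * sqrt(3)/2
Area = 12*sqrt(3)

12*sqrt(3)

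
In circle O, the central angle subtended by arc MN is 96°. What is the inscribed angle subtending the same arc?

Inscribed angle = 96° / 2 = 48° (inscribed angle theorem).

48°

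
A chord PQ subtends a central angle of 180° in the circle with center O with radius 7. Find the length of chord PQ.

Chord length = 2r sin(θ/2)
= 2 × 7 × sin(180°/2)
= 2 × 7 × sin(90°)
= 14

14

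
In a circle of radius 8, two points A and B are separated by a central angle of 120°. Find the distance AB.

Chord length = 2r sin(θ/2)
= 2 × 8 × sin(120°/2)
= 2 × 8 × sin(60°)
= 8*sqrt(3)

8*sqrt(3)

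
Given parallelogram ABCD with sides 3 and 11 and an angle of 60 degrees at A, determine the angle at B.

Consecutive angles are supplementary: angle B = 180 - 60 = 120 degrees.

120 degrees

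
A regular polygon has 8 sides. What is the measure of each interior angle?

Each interior angle of a regular n-gon is (n - 2) * 180 / n.
For n = 8: (8 - 2) * 180 / 8 = 1080/8 = 135 degrees.

135 degrees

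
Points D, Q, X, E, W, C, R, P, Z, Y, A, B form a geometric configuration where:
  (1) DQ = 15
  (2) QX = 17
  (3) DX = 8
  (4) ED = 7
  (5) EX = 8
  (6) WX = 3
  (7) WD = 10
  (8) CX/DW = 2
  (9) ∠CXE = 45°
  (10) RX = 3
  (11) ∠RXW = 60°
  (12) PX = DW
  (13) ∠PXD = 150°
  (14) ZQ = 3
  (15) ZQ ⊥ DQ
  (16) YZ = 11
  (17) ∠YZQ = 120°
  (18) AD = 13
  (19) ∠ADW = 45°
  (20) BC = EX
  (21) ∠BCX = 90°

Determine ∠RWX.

Step 1: By the law of cosines on triangle WXR: WR² = 3² + 3² − 2·3·3·cos(60°) = 9, so WR = 3.
Step 2: By the inverse law of cosines on triangle RWX: cos(∠RWX) = (3² + 3² − 3²) / (2·3·3) = 9/18 = 0.5, so ∠RWX = 60°.

Therefore, the measure of angle ∠RWX = 60°.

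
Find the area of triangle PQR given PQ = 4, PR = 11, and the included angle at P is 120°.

When two sides and the included angle are known, the area formula is (1/2)ab sin(C).
The height from one side to the opposite vertex is 11 sin(120°) = 11*sqrt(3)/2.
Area = (1/2) * 4 * 11*sqrt(3)/2 = 11*sqrt(3).

11*sqrt(3)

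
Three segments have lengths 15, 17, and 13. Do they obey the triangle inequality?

Sort the sides: 13, 15, 17.
It suffices to check that the sum of the two smallest exceeds the largest:
13 + 15 = 28 > 17. ✓
Yes, a valid triangle can be formed.

Yes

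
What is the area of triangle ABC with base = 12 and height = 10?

Area = (1/2) * base * height
Area = (1/2) * 12 * 10
Area = 60

60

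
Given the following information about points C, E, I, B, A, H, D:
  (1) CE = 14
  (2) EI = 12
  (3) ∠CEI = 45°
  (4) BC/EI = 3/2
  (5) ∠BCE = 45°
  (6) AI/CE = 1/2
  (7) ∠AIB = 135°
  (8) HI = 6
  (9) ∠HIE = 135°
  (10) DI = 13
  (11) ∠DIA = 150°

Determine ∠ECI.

Step 1: By the law of cosines on triangle CEI: CI² = 14² + 12² − 2·14·12·cos(45°) = 102.41, so CI ≈ 10.12.
Step 2: By the inverse law of cosines on triangle ECI: cos(∠ECI) = (14² + 10.12² − 12²) / (2·14·10.12) = 154.41/283.36 = 0.5449, so ∠ECI = 56.98°.

Therefore, the measure of angle ∠ECI = 56.98°.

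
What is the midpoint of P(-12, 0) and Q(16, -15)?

The midpoint is the point halfway along the segment.
Move half the horizontal distance: -12 + (16 - -12)/2 = -12 + 28/2 = 2
Move half the vertical distance: 0 + (-15 - 0)/2 = 0 + -15/2 = -15/2
Midpoint = (2, -15/2)

(2, -15/2)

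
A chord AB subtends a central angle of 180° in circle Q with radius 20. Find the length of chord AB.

Chord length = 2r sin(θ/2)
= 2 × 20 × sin(180°/2)
= 2 × 20 × sin(90°)
= 40

40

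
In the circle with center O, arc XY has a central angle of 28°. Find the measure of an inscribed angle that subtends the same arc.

An inscribed angle intercepts an arc from a point on the circle, while the central angle intercepts the same arc from the center.
The inscribed angle is always half the central angle: 28° / 2 = 14°.

14°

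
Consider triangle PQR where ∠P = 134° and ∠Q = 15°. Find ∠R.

By the triangle angle sum property, the three interior angles of any triangle add up to 180°.
We know angle P = 134° and angle Q = 15°, so their sum is 149°.
Therefore angle R = 180° - 149° = 31°.

31 degrees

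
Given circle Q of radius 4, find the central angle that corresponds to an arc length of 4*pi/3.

Arc length L = 2πr × θ/360, so θ = 360L / (2πr).
θ = 360 × 4*pi/3 / (2π × 4)
θ = 60°
θ = 60°

60°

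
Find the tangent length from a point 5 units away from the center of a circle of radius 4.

The tangent, radius, and line from the external point to the center form a right triangle.
The right angle is where the tangent meets the radius.
By the Pythagorean theorem: tangent² + 4² = 5²
tangent² = 25 - 16 = 9
tangent = 3

3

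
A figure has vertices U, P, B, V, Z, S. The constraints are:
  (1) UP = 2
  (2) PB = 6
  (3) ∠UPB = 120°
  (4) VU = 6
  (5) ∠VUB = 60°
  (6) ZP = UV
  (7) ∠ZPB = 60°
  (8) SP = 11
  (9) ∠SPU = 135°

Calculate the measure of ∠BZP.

From the given relations: ZP = UV = 6.
Step 1: By the law of cosines on triangle ZPB: ZB² = 6² + 6² − 2·6·6·cos(60°) = 36, so ZB = 6.
Step 2: By the inverse law of cosines on triangle BZP: cos(∠BZP) = (6² + 6² − 6²) / (2·6·6) = 36/72 = 0.5, so ∠BZP = 60°.

Therefore, the measure of angle ∠BZP = 60°.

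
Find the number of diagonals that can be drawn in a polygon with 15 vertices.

Total line segments between 15 vertices = C(15,2) = 105.
Subtract the 15 sides: 105 - 15 = 90 diagonals.

90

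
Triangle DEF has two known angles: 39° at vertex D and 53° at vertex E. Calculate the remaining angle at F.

angle F = 180 - 39 - 53 = 88 degrees.

88 degrees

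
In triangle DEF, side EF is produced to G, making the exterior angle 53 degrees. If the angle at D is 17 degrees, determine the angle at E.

angle E = 53 - 17 = 36 degrees (exterior angle theorem).

36 degrees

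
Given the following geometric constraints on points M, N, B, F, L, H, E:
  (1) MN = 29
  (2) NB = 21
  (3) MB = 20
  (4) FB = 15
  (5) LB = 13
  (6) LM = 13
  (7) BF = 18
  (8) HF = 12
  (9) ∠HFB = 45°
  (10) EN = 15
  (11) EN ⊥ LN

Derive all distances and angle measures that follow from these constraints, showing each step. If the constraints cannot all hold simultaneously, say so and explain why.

These constraints are not satisfiable: (4) FB = 15 and (7) BF = 18 assign two different lengths to the same segment. No planar figure meets all of them, so nothing further can be derived.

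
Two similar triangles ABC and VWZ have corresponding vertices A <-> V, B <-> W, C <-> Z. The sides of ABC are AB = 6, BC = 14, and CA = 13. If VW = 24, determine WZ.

Since the triangles are similar, the ratio of corresponding sides is constant.
Scale factor k = VW / AB = 24 / 6 = 4
WZ = k * BC = 4 * 14 = 56

56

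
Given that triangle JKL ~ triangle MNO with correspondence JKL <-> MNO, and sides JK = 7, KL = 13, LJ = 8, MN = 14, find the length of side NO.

Similar triangles have proportional sides. Setting up the proportion:
MN / JK = NO / KL
14 / 7 = NO / 13
NO = 13 * 14 / 7 = 26.

26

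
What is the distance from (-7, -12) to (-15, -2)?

d = sqrt((-15 - -7)^2 + (-2 - -12)^2)
d = sqrt(-8^2 + 10^2)
d = sqrt(64 + 100)
d = sqrt(164) = 2*sqrt(41)

2*sqrt(41)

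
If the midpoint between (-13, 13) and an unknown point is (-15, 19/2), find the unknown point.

Using the midpoint formula: M = ((x1 + x2)/2, (y1 + y2)/2)
We know M = (-15, 19/2) and P = (-13, 13)
For x: -15 = (-13 + x2)/2, so x2 = 2*-15 - -13 = -17
For y: 19/2 = (13 + y2)/2, so y2 = 2*19/2 - 13 = 6
R = (-17, 6)

(-17, 6)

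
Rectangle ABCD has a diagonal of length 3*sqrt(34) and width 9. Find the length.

Using the Pythagorean theorem: d^2 = a^2 + b^2
b^2 = d^2 - a^2
b^2 = 306 - 81
b^2 = 225
b = sqrt(225) = 15

15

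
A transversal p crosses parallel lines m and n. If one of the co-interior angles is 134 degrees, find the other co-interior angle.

Co-interior (same-side interior) angles are between the parallel lines on the same side of the transversal.
Unlike corresponding or alternate interior angles, they are supplementary rather than equal.
So the angle = 180 - 134 = 46 degrees.

46 degrees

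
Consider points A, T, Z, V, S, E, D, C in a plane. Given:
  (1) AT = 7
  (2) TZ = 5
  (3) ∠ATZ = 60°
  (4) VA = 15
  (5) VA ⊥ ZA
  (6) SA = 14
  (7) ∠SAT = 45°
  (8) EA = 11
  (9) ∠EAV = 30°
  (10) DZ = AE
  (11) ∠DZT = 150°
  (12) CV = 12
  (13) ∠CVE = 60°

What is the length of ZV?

Step 1: By the law of cosines on triangle ZTA: ZA² = 5² + 7² − 2·5·7·cos(60°) = 39, so ZA = √39.
Step 2: By the law of cosines on triangle ZAV: ZV² = √39² + 15² − 2·√39·15·cos(90°) = 264, so ZV = 2·√66.

Therefore, the length of ZV = 2·√66.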